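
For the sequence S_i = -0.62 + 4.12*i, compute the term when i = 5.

S_5 = -0.62 + 4.12*5 = -0.62 + 20.6 = 19.98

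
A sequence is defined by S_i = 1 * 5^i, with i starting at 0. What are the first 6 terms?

This is a geometric sequence.
i=0: S_0 = 1 * 5^0 = 1
i=1: S_1 = 1 * 5^1 = 5
i=2: S_2 = 1 * 5^2 = 25
i=3: S_3 = 1 * 5^3 = 125
i=4: S_4 = 1 * 5^4 = 625
i=5: S_5 = 1 * 5^5 = 3125
The first 6 terms are: [1, 5, 25, 125, 625, 3125]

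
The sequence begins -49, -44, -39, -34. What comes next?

Differences: -44 - -49 = 5
This is an arithmetic sequence with common difference d = 5.
Next term = -34 + 5 = -29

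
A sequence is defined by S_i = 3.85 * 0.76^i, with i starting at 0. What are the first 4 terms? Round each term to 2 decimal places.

This is a geometric sequence.
i=0: S_0 = 3.85 * 0.76^0 = 3.85
i=1: S_1 = 3.85 * 0.76^1 ≈ 2.93
i=2: S_2 = 3.85 * 0.76^2 ≈ 2.22
i=3: S_3 = 3.85 * 0.76^3 ≈ 1.69
The first 4 terms are: [3.85, 2.93, 2.22, 1.69]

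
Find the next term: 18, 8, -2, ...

Differences: 8 - 18 = -10
This is an arithmetic sequence with common difference d = -10.
Next term = -2 + -10 = -12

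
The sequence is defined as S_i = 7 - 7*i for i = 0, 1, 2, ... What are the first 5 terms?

This is an arithmetic sequence.
i=0: S_0 = 7 + -7*0 = 7
i=1: S_1 = 7 + -7*1 = 0
i=2: S_2 = 7 + -7*2 = -7
i=3: S_3 = 7 + -7*3 = -14
i=4: S_4 = 7 + -7*4 = -21
The first 5 terms are: [7, 0, -7, -14, -21]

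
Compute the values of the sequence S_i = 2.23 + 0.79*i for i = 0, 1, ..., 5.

This is an arithmetic sequence.
i=0: S_0 = 2.23 + 0.79*0 = 2.23
i=1: S_1 = 2.23 + 0.79*1 = 3.02
i=2: S_2 = 2.23 + 0.79*2 = 3.81
i=3: S_3 = 2.23 + 0.79*3 = 4.6
i=4: S_4 = 2.23 + 0.79*4 = 5.39
i=5: S_5 = 2.23 + 0.79*5 = 6.18
The first 6 terms are: [2.23, 3.02, 3.81, 4.6, 5.39, 6.18]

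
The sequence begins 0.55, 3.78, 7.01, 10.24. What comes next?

Differences: 3.78 - 0.55 = 3.23
This is an arithmetic sequence with common difference d = 3.23.
Next term = 10.24 + 3.23 = 13.47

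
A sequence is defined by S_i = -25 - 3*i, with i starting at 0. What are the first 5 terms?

This is an arithmetic sequence.
i=0: S_0 = -25 + -3*0 = -25
i=1: S_1 = -25 + -3*1 = -28
i=2: S_2 = -25 + -3*2 = -31
i=3: S_3 = -25 + -3*3 = -34
i=4: S_4 = -25 + -3*4 = -37
The first 5 terms are: [-25, -28, -31, -34, -37]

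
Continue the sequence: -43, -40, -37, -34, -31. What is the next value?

Differences: -40 - -43 = 3
This is an arithmetic sequence with common difference d = 3.
Next term = -31 + 3 = -28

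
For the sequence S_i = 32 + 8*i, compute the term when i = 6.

S_6 = 32 + 8*6 = 32 + 48 = 80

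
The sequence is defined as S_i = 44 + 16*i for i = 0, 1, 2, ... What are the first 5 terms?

This is an arithmetic sequence.
i=0: S_0 = 44 + 16*0 = 44
i=1: S_1 = 44 + 16*1 = 60
i=2: S_2 = 44 + 16*2 = 76
i=3: S_3 = 44 + 16*3 = 92
i=4: S_4 = 44 + 16*4 = 108
The first 5 terms are: [44, 60, 76, 92, 108]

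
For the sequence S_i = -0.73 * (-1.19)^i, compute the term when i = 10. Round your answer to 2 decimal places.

S_10 = -0.73 * (-1.19)^10 ≈ -0.73 * 5.6947 ≈ -4.16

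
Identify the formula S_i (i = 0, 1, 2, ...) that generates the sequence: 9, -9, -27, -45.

Check differences: -9 - 9 = -18
-27 - -9 = -18
Common difference d = -18.
First term a = 9.
Formula: S_i = 9 - 18*i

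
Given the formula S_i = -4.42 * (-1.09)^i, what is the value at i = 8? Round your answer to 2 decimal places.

S_8 = -4.42 * (-1.09)^8 ≈ -4.42 * 1.9926 ≈ -8.81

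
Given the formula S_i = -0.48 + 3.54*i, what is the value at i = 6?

S_6 = -0.48 + 3.54*6 = -0.48 + 21.24 = 20.76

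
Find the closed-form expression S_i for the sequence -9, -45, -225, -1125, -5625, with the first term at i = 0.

Check ratios: -45 / -9 = 5.0
Common ratio r = 5.
First term a = -9.
Formula: S_i = -9 * 5^i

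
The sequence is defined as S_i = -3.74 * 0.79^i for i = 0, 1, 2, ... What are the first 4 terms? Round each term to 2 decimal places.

This is a geometric sequence.
i=0: S_0 = -3.74 * 0.79^0 = -3.74
i=1: S_1 = -3.74 * 0.79^1 ≈ -2.95
i=2: S_2 = -3.74 * 0.79^2 ≈ -2.33
i=3: S_3 = -3.74 * 0.79^3 ≈ -1.84
The first 4 terms are: [-3.74, -2.95, -2.33, -1.84]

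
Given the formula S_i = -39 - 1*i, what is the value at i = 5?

S_5 = -39 + -1*5 = -39 + -5 = -44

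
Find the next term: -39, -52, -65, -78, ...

Differences: -52 - -39 = -13
This is an arithmetic sequence with common difference d = -13.
Next term = -78 + -13 = -91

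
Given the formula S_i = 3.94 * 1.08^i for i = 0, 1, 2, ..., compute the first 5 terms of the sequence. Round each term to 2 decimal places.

This is a geometric sequence.
i=0: S_0 = 3.94 * 1.08^0 = 3.94
i=1: S_1 = 3.94 * 1.08^1 ≈ 4.26
i=2: S_2 = 3.94 * 1.08^2 ≈ 4.6
i=3: S_3 = 3.94 * 1.08^3 ≈ 4.96
i=4: S_4 = 3.94 * 1.08^4 ≈ 5.36
The first 5 terms are: [3.94, 4.26, 4.6, 4.96, 5.36]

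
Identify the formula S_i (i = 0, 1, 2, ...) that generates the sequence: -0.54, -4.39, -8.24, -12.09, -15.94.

Check differences: -4.39 - -0.54 = -3.85
-8.24 - -4.39 = -3.85
Common difference d = -3.85.
First term a = -0.54.
Formula: S_i = -0.54 - 3.85*i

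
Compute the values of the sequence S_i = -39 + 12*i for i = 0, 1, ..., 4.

This is an arithmetic sequence.
i=0: S_0 = -39 + 12*0 = -39
i=1: S_1 = -39 + 12*1 = -27
i=2: S_2 = -39 + 12*2 = -15
i=3: S_3 = -39 + 12*3 = -3
i=4: S_4 = -39 + 12*4 = 9
The first 5 terms are: [-39, -27, -15, -3, 9]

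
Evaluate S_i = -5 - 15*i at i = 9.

S_9 = -5 + -15*9 = -5 + -135 = -140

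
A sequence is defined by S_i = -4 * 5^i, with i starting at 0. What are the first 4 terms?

This is a geometric sequence.
i=0: S_0 = -4 * 5^0 = -4
i=1: S_1 = -4 * 5^1 = -20
i=2: S_2 = -4 * 5^2 = -100
i=3: S_3 = -4 * 5^3 = -500
The first 4 terms are: [-4, -20, -100, -500]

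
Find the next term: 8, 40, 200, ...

Ratios: 40 / 8 = 5.0
This is a geometric sequence with common ratio r = 5.
Next term = 200 * 5 = 1000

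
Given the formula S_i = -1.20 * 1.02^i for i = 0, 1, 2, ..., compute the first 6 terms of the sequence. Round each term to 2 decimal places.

This is a geometric sequence.
i=0: S_0 = -1.2 * 1.02^0 = -1.2
i=1: S_1 = -1.2 * 1.02^1 ≈ -1.22
i=2: S_2 = -1.2 * 1.02^2 ≈ -1.25
i=3: S_3 = -1.2 * 1.02^3 ≈ -1.27
i=4: S_4 = -1.2 * 1.02^4 ≈ -1.3
i=5: S_5 = -1.2 * 1.02^5 ≈ -1.32
The first 6 terms are: [-1.2, -1.22, -1.25, -1.27, -1.3, -1.32]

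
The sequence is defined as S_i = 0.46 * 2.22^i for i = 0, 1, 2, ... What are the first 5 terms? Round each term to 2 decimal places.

This is a geometric sequence.
i=0: S_0 = 0.46 * 2.22^0 = 0.46
i=1: S_1 = 0.46 * 2.22^1 ≈ 1.02
i=2: S_2 = 0.46 * 2.22^2 ≈ 2.27
i=3: S_3 = 0.46 * 2.22^3 ≈ 5.03
i=4: S_4 = 0.46 * 2.22^4 ≈ 11.17
The first 5 terms are: [0.46, 1.02, 2.27, 5.03, 11.17]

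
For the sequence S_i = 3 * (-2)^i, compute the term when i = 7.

S_7 = 3 * (-2)^7 = 3 * -128 = -384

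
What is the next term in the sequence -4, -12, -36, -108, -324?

Ratios: -12 / -4 = 3.0
This is a geometric sequence with common ratio r = 3.
Next term = -324 * 3 = -972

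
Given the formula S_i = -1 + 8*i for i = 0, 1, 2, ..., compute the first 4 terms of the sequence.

This is an arithmetic sequence.
i=0: S_0 = -1 + 8*0 = -1
i=1: S_1 = -1 + 8*1 = 7
i=2: S_2 = -1 + 8*2 = 15
i=3: S_3 = -1 + 8*3 = 23
The first 4 terms are: [-1, 7, 15, 23]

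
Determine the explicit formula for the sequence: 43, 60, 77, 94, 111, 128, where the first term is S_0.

Check differences: 60 - 43 = 17
77 - 60 = 17
Common difference d = 17.
First term a = 43.
Formula: S_i = 43 + 17*i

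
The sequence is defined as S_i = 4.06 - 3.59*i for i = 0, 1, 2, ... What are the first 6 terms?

This is an arithmetic sequence.
i=0: S_0 = 4.06 + -3.59*0 = 4.06
i=1: S_1 = 4.06 + -3.59*1 = 0.47
i=2: S_2 = 4.06 + -3.59*2 = -3.12
i=3: S_3 = 4.06 + -3.59*3 = -6.71
i=4: S_4 = 4.06 + -3.59*4 = -10.3
i=5: S_5 = 4.06 + -3.59*5 = -13.89
The first 6 terms are: [4.06, 0.47, -3.12, -6.71, -10.3, -13.89]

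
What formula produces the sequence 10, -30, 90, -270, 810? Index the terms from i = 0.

Check ratios: -30 / 10 = -3.0
Common ratio r = -3.
First term a = 10.
Formula: S_i = 10 * (-3)^i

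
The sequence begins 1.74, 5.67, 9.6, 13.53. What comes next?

Differences: 5.67 - 1.74 = 3.93
This is an arithmetic sequence with common difference d = 3.93.
Next term = 13.53 + 3.93 = 17.46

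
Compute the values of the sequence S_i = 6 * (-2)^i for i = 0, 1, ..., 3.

This is a geometric sequence.
i=0: S_0 = 6 * (-2)^0 = 6
i=1: S_1 = 6 * (-2)^1 = -12
i=2: S_2 = 6 * (-2)^2 = 24
i=3: S_3 = 6 * (-2)^3 = -48
The first 4 terms are: [6, -12, 24, -48]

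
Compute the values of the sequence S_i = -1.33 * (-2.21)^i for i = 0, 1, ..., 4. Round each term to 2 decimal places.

This is a geometric sequence.
i=0: S_0 = -1.33 * (-2.21)^0 = -1.33
i=1: S_1 = -1.33 * (-2.21)^1 ≈ 2.94
i=2: S_2 = -1.33 * (-2.21)^2 ≈ -6.5
i=3: S_3 = -1.33 * (-2.21)^3 ≈ 14.36
i=4: S_4 = -1.33 * (-2.21)^4 ≈ -31.73
The first 5 terms are: [-1.33, 2.94, -6.5, 14.36, -31.73]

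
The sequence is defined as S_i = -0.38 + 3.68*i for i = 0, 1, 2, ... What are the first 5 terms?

This is an arithmetic sequence.
i=0: S_0 = -0.38 + 3.68*0 = -0.38
i=1: S_1 = -0.38 + 3.68*1 = 3.3
i=2: S_2 = -0.38 + 3.68*2 = 6.98
i=3: S_3 = -0.38 + 3.68*3 = 10.66
i=4: S_4 = -0.38 + 3.68*4 = 14.34
The first 5 terms are: [-0.38, 3.3, 6.98, 10.66, 14.34]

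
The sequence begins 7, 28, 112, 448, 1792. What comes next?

Ratios: 28 / 7 = 4.0
This is a geometric sequence with common ratio r = 4.
Next term = 1792 * 4 = 7168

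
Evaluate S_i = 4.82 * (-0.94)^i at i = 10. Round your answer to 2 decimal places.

S_10 = 4.82 * (-0.94)^10 ≈ 4.82 * 0.5386 ≈ 2.6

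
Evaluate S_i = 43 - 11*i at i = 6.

S_6 = 43 + -11*6 = 43 + -66 = -23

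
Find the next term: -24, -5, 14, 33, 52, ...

Differences: -5 - -24 = 19
This is an arithmetic sequence with common difference d = 19.
Next term = 52 + 19 = 71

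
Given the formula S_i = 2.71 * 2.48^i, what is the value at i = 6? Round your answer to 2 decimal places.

S_6 = 2.71 * 2.48^6 ≈ 2.71 * 232.6538 ≈ 630.49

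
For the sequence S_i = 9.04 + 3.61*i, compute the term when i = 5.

S_5 = 9.04 + 3.61*5 = 9.04 + 18.05 = 27.09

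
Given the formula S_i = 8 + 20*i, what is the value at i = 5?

S_5 = 8 + 20*5 = 8 + 100 = 108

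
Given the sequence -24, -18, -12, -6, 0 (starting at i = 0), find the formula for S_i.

Check differences: -18 - -24 = 6
-12 - -18 = 6
Common difference d = 6.
First term a = -24.
Formula: S_i = -24 + 6*i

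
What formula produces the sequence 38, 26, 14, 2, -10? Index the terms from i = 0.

Check differences: 26 - 38 = -12
14 - 26 = -12
Common difference d = -12.
First term a = 38.
Formula: S_i = 38 - 12*i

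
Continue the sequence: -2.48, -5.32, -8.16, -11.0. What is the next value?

Differences: -5.32 - -2.48 = -2.84
This is an arithmetic sequence with common difference d = -2.84.
Next term = -11.0 + -2.84 = -13.84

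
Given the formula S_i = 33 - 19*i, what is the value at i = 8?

S_8 = 33 + -19*8 = 33 + -152 = -119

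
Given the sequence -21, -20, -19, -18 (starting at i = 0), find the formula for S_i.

Check differences: -20 - -21 = 1
-19 - -20 = 1
Common difference d = 1.
First term a = -21.
Formula: S_i = -21 + 1*i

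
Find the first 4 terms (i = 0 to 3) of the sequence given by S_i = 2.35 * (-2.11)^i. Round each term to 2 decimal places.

This is a geometric sequence.
i=0: S_0 = 2.35 * (-2.11)^0 = 2.35
i=1: S_1 = 2.35 * (-2.11)^1 ≈ -4.96
i=2: S_2 = 2.35 * (-2.11)^2 ≈ 10.46
i=3: S_3 = 2.35 * (-2.11)^3 ≈ -22.08
The first 4 terms are: [2.35, -4.96, 10.46, -22.08]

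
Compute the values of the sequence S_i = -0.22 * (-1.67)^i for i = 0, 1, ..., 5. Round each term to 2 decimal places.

This is a geometric sequence.
i=0: S_0 = -0.22 * (-1.67)^0 = -0.22
i=1: S_1 = -0.22 * (-1.67)^1 ≈ 0.37
i=2: S_2 = -0.22 * (-1.67)^2 ≈ -0.61
i=3: S_3 = -0.22 * (-1.67)^3 ≈ 1.02
i=4: S_4 = -0.22 * (-1.67)^4 ≈ -1.71
i=5: S_5 = -0.22 * (-1.67)^5 ≈ 2.86
The first 6 terms are: [-0.22, 0.37, -0.61, 1.02, -1.71, 2.86]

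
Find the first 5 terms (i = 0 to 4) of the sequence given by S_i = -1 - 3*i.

This is an arithmetic sequence.
i=0: S_0 = -1 + -3*0 = -1
i=1: S_1 = -1 + -3*1 = -4
i=2: S_2 = -1 + -3*2 = -7
i=3: S_3 = -1 + -3*3 = -10
i=4: S_4 = -1 + -3*4 = -13
The first 5 terms are: [-1, -4, -7, -10, -13]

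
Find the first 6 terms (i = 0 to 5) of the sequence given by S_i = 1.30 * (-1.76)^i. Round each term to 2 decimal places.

This is a geometric sequence.
i=0: S_0 = 1.3 * (-1.76)^0 = 1.3
i=1: S_1 = 1.3 * (-1.76)^1 ≈ -2.29
i=2: S_2 = 1.3 * (-1.76)^2 ≈ 4.03
i=3: S_3 = 1.3 * (-1.76)^3 ≈ -7.09
i=4: S_4 = 1.3 * (-1.76)^4 ≈ 12.47
i=5: S_5 = 1.3 * (-1.76)^5 ≈ -21.95
The first 6 terms are: [1.3, -2.29, 4.03, -7.09, 12.47, -21.95]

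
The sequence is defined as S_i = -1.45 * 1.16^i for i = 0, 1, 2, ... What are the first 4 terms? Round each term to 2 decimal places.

This is a geometric sequence.
i=0: S_0 = -1.45 * 1.16^0 = -1.45
i=1: S_1 = -1.45 * 1.16^1 ≈ -1.68
i=2: S_2 = -1.45 * 1.16^2 ≈ -1.95
i=3: S_3 = -1.45 * 1.16^3 ≈ -2.26
The first 4 terms are: [-1.45, -1.68, -1.95, -2.26]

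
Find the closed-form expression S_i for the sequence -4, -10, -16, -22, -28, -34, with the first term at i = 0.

Check differences: -10 - -4 = -6
-16 - -10 = -6
Common difference d = -6.
First term a = -4.
Formula: S_i = -4 - 6*i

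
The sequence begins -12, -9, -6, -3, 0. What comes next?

Differences: -9 - -12 = 3
This is an arithmetic sequence with common difference d = 3.
Next term = 0 + 3 = 3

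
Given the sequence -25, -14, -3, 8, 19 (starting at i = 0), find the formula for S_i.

Check differences: -14 - -25 = 11
-3 - -14 = 11
Common difference d = 11.
First term a = -25.
Formula: S_i = -25 + 11*i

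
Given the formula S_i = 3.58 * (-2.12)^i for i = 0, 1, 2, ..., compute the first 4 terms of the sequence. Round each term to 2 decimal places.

This is a geometric sequence.
i=0: S_0 = 3.58 * (-2.12)^0 = 3.58
i=1: S_1 = 3.58 * (-2.12)^1 ≈ -7.59
i=2: S_2 = 3.58 * (-2.12)^2 ≈ 16.09
i=3: S_3 = 3.58 * (-2.12)^3 ≈ -34.11
The first 4 terms are: [3.58, -7.59, 16.09, -34.11]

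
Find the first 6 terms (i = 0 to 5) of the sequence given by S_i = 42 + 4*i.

This is an arithmetic sequence.
i=0: S_0 = 42 + 4*0 = 42
i=1: S_1 = 42 + 4*1 = 46
i=2: S_2 = 42 + 4*2 = 50
i=3: S_3 = 42 + 4*3 = 54
i=4: S_4 = 42 + 4*4 = 58
i=5: S_5 = 42 + 4*5 = 62
The first 6 terms are: [42, 46, 50, 54, 58, 62]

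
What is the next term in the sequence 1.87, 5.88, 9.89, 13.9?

Differences: 5.88 - 1.87 = 4.01
This is an arithmetic sequence with common difference d = 4.01.
Next term = 13.9 + 4.01 = 17.91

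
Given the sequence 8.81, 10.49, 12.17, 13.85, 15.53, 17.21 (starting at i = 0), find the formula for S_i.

Check differences: 10.49 - 8.81 = 1.68
12.17 - 10.49 = 1.68
Common difference d = 1.68.
First term a = 8.81.
Formula: S_i = 8.81 + 1.68*i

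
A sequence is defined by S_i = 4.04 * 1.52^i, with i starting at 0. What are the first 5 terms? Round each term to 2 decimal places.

This is a geometric sequence.
i=0: S_0 = 4.04 * 1.52^0 = 4.04
i=1: S_1 = 4.04 * 1.52^1 ≈ 6.14
i=2: S_2 = 4.04 * 1.52^2 ≈ 9.33
i=3: S_3 = 4.04 * 1.52^3 ≈ 14.19
i=4: S_4 = 4.04 * 1.52^4 ≈ 21.57
The first 5 terms are: [4.04, 6.14, 9.33, 14.19, 21.57]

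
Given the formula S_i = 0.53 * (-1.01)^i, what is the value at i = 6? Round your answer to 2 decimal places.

S_6 = 0.53 * (-1.01)^6 ≈ 0.53 * 1.0615 ≈ 0.56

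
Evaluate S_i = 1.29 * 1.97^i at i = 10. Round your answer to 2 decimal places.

S_10 = 1.29 * 1.97^10 ≈ 1.29 * 880.364 ≈ 1135.67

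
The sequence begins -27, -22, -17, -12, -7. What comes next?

Differences: -22 - -27 = 5
This is an arithmetic sequence with common difference d = 5.
Next term = -7 + 5 = -2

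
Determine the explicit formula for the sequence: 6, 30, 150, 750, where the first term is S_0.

Check ratios: 30 / 6 = 5.0
Common ratio r = 5.
First term a = 6.
Formula: S_i = 6 * 5^i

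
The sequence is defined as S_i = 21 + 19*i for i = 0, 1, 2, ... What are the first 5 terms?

This is an arithmetic sequence.
i=0: S_0 = 21 + 19*0 = 21
i=1: S_1 = 21 + 19*1 = 40
i=2: S_2 = 21 + 19*2 = 59
i=3: S_3 = 21 + 19*3 = 78
i=4: S_4 = 21 + 19*4 = 97
The first 5 terms are: [21, 40, 59, 78, 97]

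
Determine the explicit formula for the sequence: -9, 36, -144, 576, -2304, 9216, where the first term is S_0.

Check ratios: 36 / -9 = -4.0
Common ratio r = -4.
First term a = -9.
Formula: S_i = -9 * (-4)^i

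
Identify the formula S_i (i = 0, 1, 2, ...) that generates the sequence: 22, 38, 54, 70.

Check differences: 38 - 22 = 16
54 - 38 = 16
Common difference d = 16.
First term a = 22.
Formula: S_i = 22 + 16*i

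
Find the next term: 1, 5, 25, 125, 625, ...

Ratios: 5 / 1 = 5.0
This is a geometric sequence with common ratio r = 5.
Next term = 625 * 5 = 3125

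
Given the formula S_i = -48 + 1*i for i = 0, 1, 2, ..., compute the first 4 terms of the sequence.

This is an arithmetic sequence.
i=0: S_0 = -48 + 1*0 = -48
i=1: S_1 = -48 + 1*1 = -47
i=2: S_2 = -48 + 1*2 = -46
i=3: S_3 = -48 + 1*3 = -45
The first 4 terms are: [-48, -47, -46, -45]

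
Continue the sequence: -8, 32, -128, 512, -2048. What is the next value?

Ratios: 32 / -8 = -4.0
This is a geometric sequence with common ratio r = -4.
Next term = -2048 * -4 = 8192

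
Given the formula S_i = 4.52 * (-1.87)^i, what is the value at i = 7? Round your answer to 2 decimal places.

S_7 = 4.52 * (-1.87)^7 ≈ 4.52 * -79.9634 ≈ -361.43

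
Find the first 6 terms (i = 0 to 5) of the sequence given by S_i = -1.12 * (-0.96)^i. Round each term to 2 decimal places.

This is a geometric sequence.
i=0: S_0 = -1.12 * (-0.96)^0 = -1.12
i=1: S_1 = -1.12 * (-0.96)^1 ≈ 1.08
i=2: S_2 = -1.12 * (-0.96)^2 ≈ -1.03
i=3: S_3 = -1.12 * (-0.96)^3 ≈ 0.99
i=4: S_4 = -1.12 * (-0.96)^4 ≈ -0.95
i=5: S_5 = -1.12 * (-0.96)^5 ≈ 0.91
The first 6 terms are: [-1.12, 1.08, -1.03, 0.99, -0.95, 0.91]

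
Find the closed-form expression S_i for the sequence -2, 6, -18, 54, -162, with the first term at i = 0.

Check ratios: 6 / -2 = -3.0
Common ratio r = -3.
First term a = -2.
Formula: S_i = -2 * (-3)^i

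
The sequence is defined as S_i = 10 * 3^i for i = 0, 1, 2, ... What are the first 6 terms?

This is a geometric sequence.
i=0: S_0 = 10 * 3^0 = 10
i=1: S_1 = 10 * 3^1 = 30
i=2: S_2 = 10 * 3^2 = 90
i=3: S_3 = 10 * 3^3 = 270
i=4: S_4 = 10 * 3^4 = 810
i=5: S_5 = 10 * 3^5 = 2430
The first 6 terms are: [10, 30, 90, 270, 810, 2430]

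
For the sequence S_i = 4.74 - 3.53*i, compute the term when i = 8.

S_8 = 4.74 + -3.53*8 = 4.74 + -28.24 = -23.5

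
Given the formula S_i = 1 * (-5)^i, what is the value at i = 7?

S_7 = 1 * (-5)^7 = 1 * -78125 = -78125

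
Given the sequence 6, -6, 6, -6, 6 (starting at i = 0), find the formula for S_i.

Check ratios: -6 / 6 = -1.0
Common ratio r = -1.
First term a = 6.
Formula: S_i = 6 * (-1)^i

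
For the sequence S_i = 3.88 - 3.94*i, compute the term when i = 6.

S_6 = 3.88 + -3.94*6 = 3.88 + -23.64 = -19.76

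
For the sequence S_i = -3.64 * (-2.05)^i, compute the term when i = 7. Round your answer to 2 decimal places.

S_7 = -3.64 * (-2.05)^7 ≈ -3.64 * -152.1518 ≈ 553.83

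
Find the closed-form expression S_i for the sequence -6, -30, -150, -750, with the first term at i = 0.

Check ratios: -30 / -6 = 5.0
Common ratio r = 5.
First term a = -6.
Formula: S_i = -6 * 5^i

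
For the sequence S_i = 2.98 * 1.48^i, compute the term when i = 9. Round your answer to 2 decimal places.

S_9 = 2.98 * 1.48^9 ≈ 2.98 * 34.0687 ≈ 101.52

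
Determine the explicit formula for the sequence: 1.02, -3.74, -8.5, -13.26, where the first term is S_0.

Check differences: -3.74 - 1.02 = -4.76
-8.5 - -3.74 = -4.76
Common difference d = -4.76.
First term a = 1.02.
Formula: S_i = 1.02 - 4.76*i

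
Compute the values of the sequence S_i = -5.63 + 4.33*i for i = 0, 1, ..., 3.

This is an arithmetic sequence.
i=0: S_0 = -5.63 + 4.33*0 = -5.63
i=1: S_1 = -5.63 + 4.33*1 = -1.3
i=2: S_2 = -5.63 + 4.33*2 = 3.03
i=3: S_3 = -5.63 + 4.33*3 = 7.36
The first 4 terms are: [-5.63, -1.3, 3.03, 7.36]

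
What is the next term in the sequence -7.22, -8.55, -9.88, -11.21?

Differences: -8.55 - -7.22 = -1.33
This is an arithmetic sequence with common difference d = -1.33.
Next term = -11.21 + -1.33 = -12.54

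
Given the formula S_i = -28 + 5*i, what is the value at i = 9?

S_9 = -28 + 5*9 = -28 + 45 = 17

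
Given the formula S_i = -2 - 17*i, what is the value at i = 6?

S_6 = -2 + -17*6 = -2 + -102 = -104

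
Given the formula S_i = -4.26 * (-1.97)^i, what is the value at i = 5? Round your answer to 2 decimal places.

S_5 = -4.26 * (-1.97)^5 ≈ -4.26 * -29.6709 ≈ 126.4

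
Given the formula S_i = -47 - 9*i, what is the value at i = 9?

S_9 = -47 + -9*9 = -47 + -81 = -128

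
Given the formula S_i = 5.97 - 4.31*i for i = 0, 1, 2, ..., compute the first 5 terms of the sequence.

This is an arithmetic sequence.
i=0: S_0 = 5.97 + -4.31*0 = 5.97
i=1: S_1 = 5.97 + -4.31*1 = 1.66
i=2: S_2 = 5.97 + -4.31*2 = -2.65
i=3: S_3 = 5.97 + -4.31*3 = -6.96
i=4: S_4 = 5.97 + -4.31*4 = -11.27
The first 5 terms are: [5.97, 1.66, -2.65, -6.96, -11.27]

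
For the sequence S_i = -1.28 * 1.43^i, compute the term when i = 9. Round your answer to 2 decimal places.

S_9 = -1.28 * 1.43^9 ≈ -1.28 * 25.0049 ≈ -32.01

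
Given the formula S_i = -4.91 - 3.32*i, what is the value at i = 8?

S_8 = -4.91 + -3.32*8 = -4.91 + -26.56 = -31.47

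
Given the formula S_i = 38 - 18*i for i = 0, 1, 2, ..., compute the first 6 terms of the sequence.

This is an arithmetic sequence.
i=0: S_0 = 38 + -18*0 = 38
i=1: S_1 = 38 + -18*1 = 20
i=2: S_2 = 38 + -18*2 = 2
i=3: S_3 = 38 + -18*3 = -16
i=4: S_4 = 38 + -18*4 = -34
i=5: S_5 = 38 + -18*5 = -52
The first 6 terms are: [38, 20, 2, -16, -34, -52]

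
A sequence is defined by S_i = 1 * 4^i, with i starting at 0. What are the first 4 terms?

This is a geometric sequence.
i=0: S_0 = 1 * 4^0 = 1
i=1: S_1 = 1 * 4^1 = 4
i=2: S_2 = 1 * 4^2 = 16
i=3: S_3 = 1 * 4^3 = 64
The first 4 terms are: [1, 4, 16, 64]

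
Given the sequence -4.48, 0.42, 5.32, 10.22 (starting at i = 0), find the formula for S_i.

Check differences: 0.42 - -4.48 = 4.9
5.32 - 0.42 = 4.9
Common difference d = 4.9.
First term a = -4.48.
Formula: S_i = -4.48 + 4.90*i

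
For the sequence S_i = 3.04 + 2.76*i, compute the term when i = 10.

S_10 = 3.04 + 2.76*10 = 3.04 + 27.6 = 30.64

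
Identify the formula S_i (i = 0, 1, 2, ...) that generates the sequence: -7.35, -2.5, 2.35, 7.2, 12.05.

Check differences: -2.5 - -7.35 = 4.85
2.35 - -2.5 = 4.85
Common difference d = 4.85.
First term a = -7.35.
Formula: S_i = -7.35 + 4.85*i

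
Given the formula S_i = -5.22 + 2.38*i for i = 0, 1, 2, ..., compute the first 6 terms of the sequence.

This is an arithmetic sequence.
i=0: S_0 = -5.22 + 2.38*0 = -5.22
i=1: S_1 = -5.22 + 2.38*1 = -2.84
i=2: S_2 = -5.22 + 2.38*2 = -0.46
i=3: S_3 = -5.22 + 2.38*3 = 1.92
i=4: S_4 = -5.22 + 2.38*4 = 4.3
i=5: S_5 = -5.22 + 2.38*5 = 6.68
The first 6 terms are: [-5.22, -2.84, -0.46, 1.92, 4.3, 6.68]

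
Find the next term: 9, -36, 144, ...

Ratios: -36 / 9 = -4.0
This is a geometric sequence with common ratio r = -4.
Next term = 144 * -4 = -576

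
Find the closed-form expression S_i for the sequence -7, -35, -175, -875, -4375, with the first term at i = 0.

Check ratios: -35 / -7 = 5.0
Common ratio r = 5.
First term a = -7.
Formula: S_i = -7 * 5^i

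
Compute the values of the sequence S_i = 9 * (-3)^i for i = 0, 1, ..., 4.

This is a geometric sequence.
i=0: S_0 = 9 * (-3)^0 = 9
i=1: S_1 = 9 * (-3)^1 = -27
i=2: S_2 = 9 * (-3)^2 = 81
i=3: S_3 = 9 * (-3)^3 = -243
i=4: S_4 = 9 * (-3)^4 = 729
The first 5 terms are: [9, -27, 81, -243, 729]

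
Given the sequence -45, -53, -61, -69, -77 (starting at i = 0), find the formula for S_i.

Check differences: -53 - -45 = -8
-61 - -53 = -8
Common difference d = -8.
First term a = -45.
Formula: S_i = -45 - 8*i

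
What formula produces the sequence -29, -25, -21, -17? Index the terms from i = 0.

Check differences: -25 - -29 = 4
-21 - -25 = 4
Common difference d = 4.
First term a = -29.
Formula: S_i = -29 + 4*i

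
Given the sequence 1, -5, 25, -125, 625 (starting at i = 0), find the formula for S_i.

Check ratios: -5 / 1 = -5.0
Common ratio r = -5.
First term a = 1.
Formula: S_i = 1 * (-5)^i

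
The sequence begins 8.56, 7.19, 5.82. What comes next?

Differences: 7.19 - 8.56 = -1.37
This is an arithmetic sequence with common difference d = -1.37.
Next term = 5.82 + -1.37 = 4.45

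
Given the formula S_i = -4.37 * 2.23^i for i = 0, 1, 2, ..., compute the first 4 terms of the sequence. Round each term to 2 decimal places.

This is a geometric sequence.
i=0: S_0 = -4.37 * 2.23^0 = -4.37
i=1: S_1 = -4.37 * 2.23^1 ≈ -9.75
i=2: S_2 = -4.37 * 2.23^2 ≈ -21.73
i=3: S_3 = -4.37 * 2.23^3 ≈ -48.46
The first 4 terms are: [-4.37, -9.75, -21.73, -48.46]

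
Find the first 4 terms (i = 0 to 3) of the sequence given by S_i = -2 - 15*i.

This is an arithmetic sequence.
i=0: S_0 = -2 + -15*0 = -2
i=1: S_1 = -2 + -15*1 = -17
i=2: S_2 = -2 + -15*2 = -32
i=3: S_3 = -2 + -15*3 = -47
The first 4 terms are: [-2, -17, -32, -47]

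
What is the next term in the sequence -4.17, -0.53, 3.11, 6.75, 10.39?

Differences: -0.53 - -4.17 = 3.64
This is an arithmetic sequence with common difference d = 3.64.
Next term = 10.39 + 3.64 = 14.03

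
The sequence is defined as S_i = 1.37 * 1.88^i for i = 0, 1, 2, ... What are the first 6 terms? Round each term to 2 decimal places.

This is a geometric sequence.
i=0: S_0 = 1.37 * 1.88^0 = 1.37
i=1: S_1 = 1.37 * 1.88^1 ≈ 2.58
i=2: S_2 = 1.37 * 1.88^2 ≈ 4.84
i=3: S_3 = 1.37 * 1.88^3 ≈ 9.1
i=4: S_4 = 1.37 * 1.88^4 ≈ 17.11
i=5: S_5 = 1.37 * 1.88^5 ≈ 32.17
The first 6 terms are: [1.37, 2.58, 4.84, 9.1, 17.11, 32.17]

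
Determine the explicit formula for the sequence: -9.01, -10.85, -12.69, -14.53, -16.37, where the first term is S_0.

Check differences: -10.85 - -9.01 = -1.84
-12.69 - -10.85 = -1.84
Common difference d = -1.84.
First term a = -9.01.
Formula: S_i = -9.01 - 1.84*i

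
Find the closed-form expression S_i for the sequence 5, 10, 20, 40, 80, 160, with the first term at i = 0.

Check ratios: 10 / 5 = 2.0
Common ratio r = 2.
First term a = 5.
Formula: S_i = 5 * 2^i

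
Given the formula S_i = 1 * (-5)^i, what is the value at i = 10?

S_10 = 1 * (-5)^10 = 1 * 9765625 = 9765625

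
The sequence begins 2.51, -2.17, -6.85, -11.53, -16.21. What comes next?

Differences: -2.17 - 2.51 = -4.68
This is an arithmetic sequence with common difference d = -4.68.
Next term = -16.21 + -4.68 = -20.89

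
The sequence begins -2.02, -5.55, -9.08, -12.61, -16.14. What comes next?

Differences: -5.55 - -2.02 = -3.53
This is an arithmetic sequence with common difference d = -3.53.
Next term = -16.14 + -3.53 = -19.67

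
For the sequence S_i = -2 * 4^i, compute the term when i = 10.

S_10 = -2 * 4^10 = -2 * 1048576 = -2097152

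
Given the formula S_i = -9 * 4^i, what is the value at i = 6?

S_6 = -9 * 4^6 = -9 * 4096 = -36864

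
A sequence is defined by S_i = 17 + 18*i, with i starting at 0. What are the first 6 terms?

This is an arithmetic sequence.
i=0: S_0 = 17 + 18*0 = 17
i=1: S_1 = 17 + 18*1 = 35
i=2: S_2 = 17 + 18*2 = 53
i=3: S_3 = 17 + 18*3 = 71
i=4: S_4 = 17 + 18*4 = 89
i=5: S_5 = 17 + 18*5 = 107
The first 6 terms are: [17, 35, 53, 71, 89, 107]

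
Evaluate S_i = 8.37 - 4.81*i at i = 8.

S_8 = 8.37 + -4.81*8 = 8.37 + -38.48 = -30.11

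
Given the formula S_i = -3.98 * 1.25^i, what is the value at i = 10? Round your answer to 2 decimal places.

S_10 = -3.98 * 1.25^10 ≈ -3.98 * 9.3132 ≈ -37.07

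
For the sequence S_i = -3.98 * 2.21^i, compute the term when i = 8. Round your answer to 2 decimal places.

S_8 = -3.98 * 2.21^8 ≈ -3.98 * 569.034 ≈ -2264.76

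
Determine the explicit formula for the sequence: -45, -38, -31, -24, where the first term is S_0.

Check differences: -38 - -45 = 7
-31 - -38 = 7
Common difference d = 7.
First term a = -45.
Formula: S_i = -45 + 7*i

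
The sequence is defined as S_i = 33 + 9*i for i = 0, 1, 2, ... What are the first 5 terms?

This is an arithmetic sequence.
i=0: S_0 = 33 + 9*0 = 33
i=1: S_1 = 33 + 9*1 = 42
i=2: S_2 = 33 + 9*2 = 51
i=3: S_3 = 33 + 9*3 = 60
i=4: S_4 = 33 + 9*4 = 69
The first 5 terms are: [33, 42, 51, 60, 69]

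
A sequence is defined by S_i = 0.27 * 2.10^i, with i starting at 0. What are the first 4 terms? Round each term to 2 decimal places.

This is a geometric sequence.
i=0: S_0 = 0.27 * 2.1^0 = 0.27
i=1: S_1 = 0.27 * 2.1^1 ≈ 0.57
i=2: S_2 = 0.27 * 2.1^2 ≈ 1.19
i=3: S_3 = 0.27 * 2.1^3 ≈ 2.5
The first 4 terms are: [0.27, 0.57, 1.19, 2.5]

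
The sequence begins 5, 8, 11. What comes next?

Differences: 8 - 5 = 3
This is an arithmetic sequence with common difference d = 3.
Next term = 11 + 3 = 14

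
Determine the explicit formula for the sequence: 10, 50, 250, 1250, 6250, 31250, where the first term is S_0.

Check ratios: 50 / 10 = 5.0
Common ratio r = 5.
First term a = 10.
Formula: S_i = 10 * 5^i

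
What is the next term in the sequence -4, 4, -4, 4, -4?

Ratios: 4 / -4 = -1.0
This is a geometric sequence with common ratio r = -1.
Next term = -4 * -1 = 4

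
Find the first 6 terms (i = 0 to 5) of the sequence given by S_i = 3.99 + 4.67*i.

This is an arithmetic sequence.
i=0: S_0 = 3.99 + 4.67*0 = 3.99
i=1: S_1 = 3.99 + 4.67*1 = 8.66
i=2: S_2 = 3.99 + 4.67*2 = 13.33
i=3: S_3 = 3.99 + 4.67*3 = 18.0
i=4: S_4 = 3.99 + 4.67*4 = 22.67
i=5: S_5 = 3.99 + 4.67*5 = 27.34
The first 6 terms are: [3.99, 8.66, 13.33, 18.0, 22.67, 27.34]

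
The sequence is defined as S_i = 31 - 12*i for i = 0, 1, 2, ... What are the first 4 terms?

This is an arithmetic sequence.
i=0: S_0 = 31 + -12*0 = 31
i=1: S_1 = 31 + -12*1 = 19
i=2: S_2 = 31 + -12*2 = 7
i=3: S_3 = 31 + -12*3 = -5
The first 4 terms are: [31, 19, 7, -5]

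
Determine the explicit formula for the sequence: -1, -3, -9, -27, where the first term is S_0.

Check ratios: -3 / -1 = 3.0
Common ratio r = 3.
First term a = -1.
Formula: S_i = -1 * 3^i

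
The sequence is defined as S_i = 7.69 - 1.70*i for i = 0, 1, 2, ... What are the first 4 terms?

This is an arithmetic sequence.
i=0: S_0 = 7.69 + -1.7*0 = 7.69
i=1: S_1 = 7.69 + -1.7*1 = 5.99
i=2: S_2 = 7.69 + -1.7*2 = 4.29
i=3: S_3 = 7.69 + -1.7*3 = 2.59
The first 4 terms are: [7.69, 5.99, 4.29, 2.59]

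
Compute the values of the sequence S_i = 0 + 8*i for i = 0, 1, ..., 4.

This is an arithmetic sequence.
i=0: S_0 = 0 + 8*0 = 0
i=1: S_1 = 0 + 8*1 = 8
i=2: S_2 = 0 + 8*2 = 16
i=3: S_3 = 0 + 8*3 = 24
i=4: S_4 = 0 + 8*4 = 32
The first 5 terms are: [0, 8, 16, 24, 32]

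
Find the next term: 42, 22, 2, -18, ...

Differences: 22 - 42 = -20
This is an arithmetic sequence with common difference d = -20.
Next term = -18 + -20 = -38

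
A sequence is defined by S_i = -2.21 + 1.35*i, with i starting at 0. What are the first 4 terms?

This is an arithmetic sequence.
i=0: S_0 = -2.21 + 1.35*0 = -2.21
i=1: S_1 = -2.21 + 1.35*1 = -0.86
i=2: S_2 = -2.21 + 1.35*2 = 0.49
i=3: S_3 = -2.21 + 1.35*3 = 1.84
The first 4 terms are: [-2.21, -0.86, 0.49, 1.84]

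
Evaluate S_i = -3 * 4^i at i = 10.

S_10 = -3 * 4^10 = -3 * 1048576 = -3145728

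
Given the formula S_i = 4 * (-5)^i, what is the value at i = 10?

S_10 = 4 * (-5)^10 = 4 * 9765625 = 39062500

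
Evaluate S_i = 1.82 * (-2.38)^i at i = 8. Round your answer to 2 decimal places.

S_8 = 1.82 * (-2.38)^8 ≈ 1.82 * 1029.4746 ≈ 1873.64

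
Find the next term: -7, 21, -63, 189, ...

Ratios: 21 / -7 = -3.0
This is a geometric sequence with common ratio r = -3.
Next term = 189 * -3 = -567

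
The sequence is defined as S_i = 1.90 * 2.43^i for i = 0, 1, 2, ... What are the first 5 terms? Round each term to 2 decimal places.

This is a geometric sequence.
i=0: S_0 = 1.9 * 2.43^0 = 1.9
i=1: S_1 = 1.9 * 2.43^1 ≈ 4.62
i=2: S_2 = 1.9 * 2.43^2 ≈ 11.22
i=3: S_3 = 1.9 * 2.43^3 ≈ 27.26
i=4: S_4 = 1.9 * 2.43^4 ≈ 66.25
The first 5 terms are: [1.9, 4.62, 11.22, 27.26, 66.25]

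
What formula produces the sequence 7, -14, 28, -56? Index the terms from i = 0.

Check ratios: -14 / 7 = -2.0
Common ratio r = -2.
First term a = 7.
Formula: S_i = 7 * (-2)^i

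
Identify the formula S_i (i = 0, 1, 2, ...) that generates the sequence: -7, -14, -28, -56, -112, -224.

Check ratios: -14 / -7 = 2.0
Common ratio r = 2.
First term a = -7.
Formula: S_i = -7 * 2^i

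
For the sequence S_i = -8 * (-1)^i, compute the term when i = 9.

S_9 = -8 * (-1)^9 = -8 * -1 = 8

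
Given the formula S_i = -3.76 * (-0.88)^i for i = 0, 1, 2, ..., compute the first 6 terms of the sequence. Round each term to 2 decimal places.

This is a geometric sequence.
i=0: S_0 = -3.76 * (-0.88)^0 = -3.76
i=1: S_1 = -3.76 * (-0.88)^1 ≈ 3.31
i=2: S_2 = -3.76 * (-0.88)^2 ≈ -2.91
i=3: S_3 = -3.76 * (-0.88)^3 ≈ 2.56
i=4: S_4 = -3.76 * (-0.88)^4 ≈ -2.25
i=5: S_5 = -3.76 * (-0.88)^5 ≈ 1.98
The first 6 terms are: [-3.76, 3.31, -2.91, 2.56, -2.25, 1.98]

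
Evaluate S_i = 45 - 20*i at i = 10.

S_10 = 45 + -20*10 = 45 + -200 = -155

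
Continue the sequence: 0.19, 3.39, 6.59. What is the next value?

Differences: 3.39 - 0.19 = 3.2
This is an arithmetic sequence with common difference d = 3.2.
Next term = 6.59 + 3.2 = 9.79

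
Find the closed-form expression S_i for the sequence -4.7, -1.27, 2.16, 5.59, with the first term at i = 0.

Check differences: -1.27 - -4.7 = 3.43
2.16 - -1.27 = 3.43
Common difference d = 3.43.
First term a = -4.7.
Formula: S_i = -4.70 + 3.43*i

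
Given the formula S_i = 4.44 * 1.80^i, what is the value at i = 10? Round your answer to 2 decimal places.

S_10 = 4.44 * 1.8^10 ≈ 4.44 * 357.0467 ≈ 1585.29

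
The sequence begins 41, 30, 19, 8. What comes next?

Differences: 30 - 41 = -11
This is an arithmetic sequence with common difference d = -11.
Next term = 8 + -11 = -3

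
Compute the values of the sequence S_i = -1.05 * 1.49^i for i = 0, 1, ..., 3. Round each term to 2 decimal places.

This is a geometric sequence.
i=0: S_0 = -1.05 * 1.49^0 = -1.05
i=1: S_1 = -1.05 * 1.49^1 ≈ -1.56
i=2: S_2 = -1.05 * 1.49^2 ≈ -2.33
i=3: S_3 = -1.05 * 1.49^3 ≈ -3.47
The first 4 terms are: [-1.05, -1.56, -2.33, -3.47]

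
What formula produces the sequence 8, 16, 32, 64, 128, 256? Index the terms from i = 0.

Check ratios: 16 / 8 = 2.0
Common ratio r = 2.
First term a = 8.
Formula: S_i = 8 * 2^i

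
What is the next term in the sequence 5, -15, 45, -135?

Ratios: -15 / 5 = -3.0
This is a geometric sequence with common ratio r = -3.
Next term = -135 * -3 = 405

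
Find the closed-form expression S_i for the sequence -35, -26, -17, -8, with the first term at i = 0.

Check differences: -26 - -35 = 9
-17 - -26 = 9
Common difference d = 9.
First term a = -35.
Formula: S_i = -35 + 9*i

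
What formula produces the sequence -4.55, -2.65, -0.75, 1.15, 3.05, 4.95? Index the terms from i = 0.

Check differences: -2.65 - -4.55 = 1.9
-0.75 - -2.65 = 1.9
Common difference d = 1.9.
First term a = -4.55.
Formula: S_i = -4.55 + 1.90*i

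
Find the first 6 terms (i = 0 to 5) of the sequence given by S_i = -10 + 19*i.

This is an arithmetic sequence.
i=0: S_0 = -10 + 19*0 = -10
i=1: S_1 = -10 + 19*1 = 9
i=2: S_2 = -10 + 19*2 = 28
i=3: S_3 = -10 + 19*3 = 47
i=4: S_4 = -10 + 19*4 = 66
i=5: S_5 = -10 + 19*5 = 85
The first 6 terms are: [-10, 9, 28, 47, 66, 85]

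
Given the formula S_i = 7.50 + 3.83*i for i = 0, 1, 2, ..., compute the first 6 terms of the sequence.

This is an arithmetic sequence.
i=0: S_0 = 7.5 + 3.83*0 = 7.5
i=1: S_1 = 7.5 + 3.83*1 = 11.33
i=2: S_2 = 7.5 + 3.83*2 = 15.16
i=3: S_3 = 7.5 + 3.83*3 = 18.99
i=4: S_4 = 7.5 + 3.83*4 = 22.82
i=5: S_5 = 7.5 + 3.83*5 = 26.65
The first 6 terms are: [7.5, 11.33, 15.16, 18.99, 22.82, 26.65]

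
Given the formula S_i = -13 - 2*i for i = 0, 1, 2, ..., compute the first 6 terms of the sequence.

This is an arithmetic sequence.
i=0: S_0 = -13 + -2*0 = -13
i=1: S_1 = -13 + -2*1 = -15
i=2: S_2 = -13 + -2*2 = -17
i=3: S_3 = -13 + -2*3 = -19
i=4: S_4 = -13 + -2*4 = -21
i=5: S_5 = -13 + -2*5 = -23
The first 6 terms are: [-13, -15, -17, -19, -21, -23]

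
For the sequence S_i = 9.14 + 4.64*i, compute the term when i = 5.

S_5 = 9.14 + 4.64*5 = 9.14 + 23.2 = 32.34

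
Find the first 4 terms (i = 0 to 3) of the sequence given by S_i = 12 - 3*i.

This is an arithmetic sequence.
i=0: S_0 = 12 + -3*0 = 12
i=1: S_1 = 12 + -3*1 = 9
i=2: S_2 = 12 + -3*2 = 6
i=3: S_3 = 12 + -3*3 = 3
The first 4 terms are: [12, 9, 6, 3]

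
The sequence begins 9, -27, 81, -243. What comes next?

Ratios: -27 / 9 = -3.0
This is a geometric sequence with common ratio r = -3.
Next term = -243 * -3 = 729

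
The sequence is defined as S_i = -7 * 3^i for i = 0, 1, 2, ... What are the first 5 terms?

This is a geometric sequence.
i=0: S_0 = -7 * 3^0 = -7
i=1: S_1 = -7 * 3^1 = -21
i=2: S_2 = -7 * 3^2 = -63
i=3: S_3 = -7 * 3^3 = -189
i=4: S_4 = -7 * 3^4 = -567
The first 5 terms are: [-7, -21, -63, -189, -567]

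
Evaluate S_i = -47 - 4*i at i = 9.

S_9 = -47 + -4*9 = -47 + -36 = -83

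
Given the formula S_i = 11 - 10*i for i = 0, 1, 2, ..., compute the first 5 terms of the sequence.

This is an arithmetic sequence.
i=0: S_0 = 11 + -10*0 = 11
i=1: S_1 = 11 + -10*1 = 1
i=2: S_2 = 11 + -10*2 = -9
i=3: S_3 = 11 + -10*3 = -19
i=4: S_4 = 11 + -10*4 = -29
The first 5 terms are: [11, 1, -9, -19, -29]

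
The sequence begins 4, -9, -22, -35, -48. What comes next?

Differences: -9 - 4 = -13
This is an arithmetic sequence with common difference d = -13.
Next term = -48 + -13 = -61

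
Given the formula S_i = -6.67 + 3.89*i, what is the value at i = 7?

S_7 = -6.67 + 3.89*7 = -6.67 + 27.23 = 20.56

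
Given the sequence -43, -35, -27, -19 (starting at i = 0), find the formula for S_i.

Check differences: -35 - -43 = 8
-27 - -35 = 8
Common difference d = 8.
First term a = -43.
Formula: S_i = -43 + 8*i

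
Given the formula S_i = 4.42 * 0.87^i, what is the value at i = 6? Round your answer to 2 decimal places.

S_6 = 4.42 * 0.87^6 ≈ 4.42 * 0.4336 ≈ 1.92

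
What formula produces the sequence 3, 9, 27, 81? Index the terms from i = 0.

Check ratios: 9 / 3 = 3.0
Common ratio r = 3.
First term a = 3.
Formula: S_i = 3 * 3^i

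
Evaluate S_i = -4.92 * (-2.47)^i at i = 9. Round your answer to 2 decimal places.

S_9 = -4.92 * (-2.47)^9 ≈ -4.92 * -3421.9415 ≈ 16835.95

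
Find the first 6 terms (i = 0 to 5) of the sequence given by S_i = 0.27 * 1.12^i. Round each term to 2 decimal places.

This is a geometric sequence.
i=0: S_0 = 0.27 * 1.12^0 = 0.27
i=1: S_1 = 0.27 * 1.12^1 ≈ 0.3
i=2: S_2 = 0.27 * 1.12^2 ≈ 0.34
i=3: S_3 = 0.27 * 1.12^3 ≈ 0.38
i=4: S_4 = 0.27 * 1.12^4 ≈ 0.42
i=5: S_5 = 0.27 * 1.12^5 ≈ 0.48
The first 6 terms are: [0.27, 0.3, 0.34, 0.38, 0.42, 0.48]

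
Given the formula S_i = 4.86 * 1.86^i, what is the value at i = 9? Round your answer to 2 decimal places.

S_9 = 4.86 * 1.86^9 ≈ 4.86 * 266.4505 ≈ 1294.95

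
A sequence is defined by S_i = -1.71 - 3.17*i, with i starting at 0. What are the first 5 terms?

This is an arithmetic sequence.
i=0: S_0 = -1.71 + -3.17*0 = -1.71
i=1: S_1 = -1.71 + -3.17*1 = -4.88
i=2: S_2 = -1.71 + -3.17*2 = -8.05
i=3: S_3 = -1.71 + -3.17*3 = -11.22
i=4: S_4 = -1.71 + -3.17*4 = -14.39
The first 5 terms are: [-1.71, -4.88, -8.05, -11.22, -14.39]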